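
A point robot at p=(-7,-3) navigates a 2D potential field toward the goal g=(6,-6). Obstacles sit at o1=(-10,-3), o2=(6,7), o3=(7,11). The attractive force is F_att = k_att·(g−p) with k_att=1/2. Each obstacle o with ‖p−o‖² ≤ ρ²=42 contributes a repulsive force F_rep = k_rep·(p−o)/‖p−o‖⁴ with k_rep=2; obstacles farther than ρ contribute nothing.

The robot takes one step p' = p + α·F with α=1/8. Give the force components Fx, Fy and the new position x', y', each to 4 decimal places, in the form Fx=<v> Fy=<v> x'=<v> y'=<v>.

F_att = 1/2·(g−p) = 1/2·(13,-3) = (6.5000,-1.5000)
o1: d²=9 ≤ ρ²=42; F_rep = 2·(3,0)/9² = (0.0741,0.0000)
o2: d²=269 > ρ²=42 → inactive
o3: d²=392 > ρ²=42 → inactive
F = F_att + ΣF_rep = (6.5741,-1.5000)
p' = p + 1/8·F = (-6.1782,-3.1875)

Fx=6.5741 Fy=-1.5000 x'=-6.1782 y'=-3.1875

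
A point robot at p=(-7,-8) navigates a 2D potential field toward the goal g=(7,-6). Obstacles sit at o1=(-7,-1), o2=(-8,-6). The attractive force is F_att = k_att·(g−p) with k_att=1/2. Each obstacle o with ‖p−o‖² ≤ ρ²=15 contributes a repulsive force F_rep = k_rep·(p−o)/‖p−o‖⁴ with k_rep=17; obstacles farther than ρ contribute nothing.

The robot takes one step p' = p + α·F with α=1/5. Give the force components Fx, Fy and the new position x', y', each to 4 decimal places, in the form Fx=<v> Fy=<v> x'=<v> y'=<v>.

Fx=7.6800 Fy=-0.3600 x'=-5.4640 y'=-8.0720

F_att = 1/2·(g−p) = 1/2·(14,2) = (7.0000,1.0000)
o1: d²=49 > ρ²=15 → inactive
o2: d²=5 ≤ ρ²=15; F_rep = 17·(1,-2)/5² = (0.6800,-1.3600)
F = F_att + ΣF_rep = (7.6800,-0.3600)
p' = p + 1/5·F = (-5.4640,-8.0720)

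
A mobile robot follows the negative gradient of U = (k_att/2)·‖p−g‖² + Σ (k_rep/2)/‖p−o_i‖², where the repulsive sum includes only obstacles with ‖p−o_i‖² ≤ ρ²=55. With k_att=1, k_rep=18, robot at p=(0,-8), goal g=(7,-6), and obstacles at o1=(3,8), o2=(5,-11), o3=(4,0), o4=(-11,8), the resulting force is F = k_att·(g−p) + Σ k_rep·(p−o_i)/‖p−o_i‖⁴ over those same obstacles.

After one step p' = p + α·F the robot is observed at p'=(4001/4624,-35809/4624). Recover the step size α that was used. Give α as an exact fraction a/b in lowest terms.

F_att = 1·(g−p) = 1·(7,2) = (7.0000,2.0000)
o1: d²=265 > ρ²=55 → inactive
o2: d²=34 ≤ ρ²=55; F_rep = 18·(-5,3)/34² = (-0.0779,0.0467)
o3: d²=80 > ρ²=55 → inactive
o4: d²=377 > ρ²=55 → inactive
F = F_att + ΣF_rep = (6.9221,2.0467)
Δp = p'−p = (0.8653,0.2558); α = Δx/Fx = (4001/4624) / (4001/578) = 1/8
check: Δy/Fy = (1183/4624) / (1183/578) = 1/8 ✓

α = 1/8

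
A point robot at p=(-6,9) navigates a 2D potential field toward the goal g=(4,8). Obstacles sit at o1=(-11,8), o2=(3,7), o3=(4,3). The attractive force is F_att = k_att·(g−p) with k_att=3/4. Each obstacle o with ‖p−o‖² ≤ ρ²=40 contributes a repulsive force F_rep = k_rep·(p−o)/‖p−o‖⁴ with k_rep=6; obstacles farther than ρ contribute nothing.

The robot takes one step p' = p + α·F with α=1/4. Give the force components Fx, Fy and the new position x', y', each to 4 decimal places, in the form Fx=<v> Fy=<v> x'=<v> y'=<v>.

F_att = 3/4·(g−p) = 3/4·(10,-1) = (7.5000,-0.7500)
o1: d²=26 ≤ ρ²=40; F_rep = 6·(5,1)/26² = (0.0444,0.0089)
o2: d²=85 > ρ²=40 → inactive
o3: d²=136 > ρ²=40 → inactive
F = F_att + ΣF_rep = (7.5444,-0.7411)
p' = p + 1/4·F = (-4.1139,8.8147)

Fx=7.5444 Fy=-0.7411 x'=-4.1139 y'=8.8147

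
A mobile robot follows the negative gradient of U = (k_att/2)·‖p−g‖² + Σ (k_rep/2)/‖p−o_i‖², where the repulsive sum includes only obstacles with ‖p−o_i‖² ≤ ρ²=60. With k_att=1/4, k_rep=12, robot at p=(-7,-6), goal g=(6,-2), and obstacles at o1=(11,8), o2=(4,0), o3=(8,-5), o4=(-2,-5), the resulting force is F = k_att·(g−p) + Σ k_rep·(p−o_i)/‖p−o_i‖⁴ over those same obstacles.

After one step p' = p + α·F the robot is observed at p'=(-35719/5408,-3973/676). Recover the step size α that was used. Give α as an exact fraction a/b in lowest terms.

α = 1/8

F_att = 1/4·(g−p) = 1/4·(13,4) = (3.2500,1.0000)
o1: d²=520 > ρ²=60 → inactive
o2: d²=157 > ρ²=60 → inactive
o3: d²=226 > ρ²=60 → inactive
o4: d²=26 ≤ ρ²=60; F_rep = 12·(-5,-1)/26² = (-0.0888,-0.0178)
F = F_att + ΣF_rep = (3.1612,0.9822)
Δp = p'−p = (0.3952,0.1228); α = Δx/Fx = (2137/5408) / (2137/676) = 1/8
check: Δy/Fy = (83/676) / (166/169) = 1/8 ✓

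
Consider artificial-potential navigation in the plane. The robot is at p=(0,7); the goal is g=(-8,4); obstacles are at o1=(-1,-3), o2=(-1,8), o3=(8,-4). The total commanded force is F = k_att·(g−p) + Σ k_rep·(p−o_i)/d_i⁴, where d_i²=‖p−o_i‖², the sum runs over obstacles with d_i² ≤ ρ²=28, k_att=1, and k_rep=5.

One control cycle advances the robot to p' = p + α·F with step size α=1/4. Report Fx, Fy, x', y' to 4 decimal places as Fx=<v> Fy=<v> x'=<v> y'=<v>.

F_att = 1·(g−p) = 1·(-8,-3) = (-8.0000,-3.0000)
o1: d²=101 > ρ²=28 → inactive
o2: d²=2 ≤ ρ²=28; F_rep = 5·(1,-1)/2² = (1.2500,-1.2500)
o3: d²=185 > ρ²=28 → inactive
F = F_att + ΣF_rep = (-6.7500,-4.2500)
p' = p + 1/4·F = (-1.6875,5.9375)

Fx=-6.7500 Fy=-4.2500 x'=-1.6875 y'=5.9375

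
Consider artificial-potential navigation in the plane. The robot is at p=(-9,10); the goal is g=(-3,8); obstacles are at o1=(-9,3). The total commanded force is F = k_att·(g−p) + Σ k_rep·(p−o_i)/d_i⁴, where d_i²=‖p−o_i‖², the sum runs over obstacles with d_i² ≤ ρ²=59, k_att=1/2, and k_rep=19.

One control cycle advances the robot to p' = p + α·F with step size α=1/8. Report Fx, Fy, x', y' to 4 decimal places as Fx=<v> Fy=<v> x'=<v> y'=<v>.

F_att = 1/2·(g−p) = 1/2·(6,-2) = (3.0000,-1.0000)
o1: d²=49 ≤ ρ²=59; F_rep = 19·(0,7)/49² = (0.0000,0.0554)
F = F_att + ΣF_rep = (3.0000,-0.9446)
p' = p + 1/8·F = (-8.6250,9.8819)

Fx=3.0000 Fy=-0.9446 x'=-8.6250 y'=9.8819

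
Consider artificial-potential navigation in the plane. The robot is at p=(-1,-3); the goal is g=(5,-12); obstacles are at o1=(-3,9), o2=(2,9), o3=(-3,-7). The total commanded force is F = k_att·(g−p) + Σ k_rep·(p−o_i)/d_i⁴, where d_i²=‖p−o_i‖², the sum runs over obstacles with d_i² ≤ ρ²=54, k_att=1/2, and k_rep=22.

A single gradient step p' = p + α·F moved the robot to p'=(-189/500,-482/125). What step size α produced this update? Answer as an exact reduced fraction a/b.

α = 1/5

F_att = 1/2·(g−p) = 1/2·(6,-9) = (3.0000,-4.5000)
o1: d²=148 > ρ²=54 → inactive
o2: d²=153 > ρ²=54 → inactive
o3: d²=20 ≤ ρ²=54; F_rep = 22·(2,4)/20² = (0.1100,0.2200)
F = F_att + ΣF_rep = (3.1100,-4.2800)
Δp = p'−p = (0.6220,-0.8560); α = Δx/Fx = (311/500) / (311/100) = 1/5
check: Δy/Fy = (-107/125) / (-107/25) = 1/5 ✓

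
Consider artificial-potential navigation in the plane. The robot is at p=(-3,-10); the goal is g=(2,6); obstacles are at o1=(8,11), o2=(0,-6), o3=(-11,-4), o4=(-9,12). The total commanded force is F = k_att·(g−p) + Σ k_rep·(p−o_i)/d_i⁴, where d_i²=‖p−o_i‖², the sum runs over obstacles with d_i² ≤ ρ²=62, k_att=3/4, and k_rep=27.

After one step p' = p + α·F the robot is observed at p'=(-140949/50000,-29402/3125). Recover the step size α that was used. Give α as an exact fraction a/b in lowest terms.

F_att = 3/4·(g−p) = 3/4·(5,16) = (3.7500,12.0000)
o1: d²=562 > ρ²=62 → inactive
o2: d²=25 ≤ ρ²=62; F_rep = 27·(-3,-4)/25² = (-0.1296,-0.1728)
o3: d²=100 > ρ²=62 → inactive
o4: d²=520 > ρ²=62 → inactive
F = F_att + ΣF_rep = (3.6204,11.8272)
Δp = p'−p = (0.1810,0.5914); α = Δx/Fx = (9051/50000) / (9051/2500) = 1/20
check: Δy/Fy = (1848/3125) / (7392/625) = 1/20 ✓

α = 1/20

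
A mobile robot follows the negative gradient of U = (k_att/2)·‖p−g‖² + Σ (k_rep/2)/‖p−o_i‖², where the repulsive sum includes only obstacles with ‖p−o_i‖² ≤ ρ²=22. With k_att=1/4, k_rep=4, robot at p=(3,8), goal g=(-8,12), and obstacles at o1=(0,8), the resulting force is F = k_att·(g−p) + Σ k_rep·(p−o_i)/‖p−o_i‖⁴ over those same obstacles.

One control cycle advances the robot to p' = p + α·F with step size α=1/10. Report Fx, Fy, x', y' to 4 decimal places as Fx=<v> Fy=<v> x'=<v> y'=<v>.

F_att = 1/4·(g−p) = 1/4·(-11,4) = (-2.7500,1.0000)
o1: d²=9 ≤ ρ²=22; F_rep = 4·(3,0)/9² = (0.1481,0.0000)
F = F_att + ΣF_rep = (-2.6019,1.0000)
p' = p + 1/10·F = (2.7398,8.1000)

Fx=-2.6019 Fy=1.0000 x'=2.7398 y'=8.1000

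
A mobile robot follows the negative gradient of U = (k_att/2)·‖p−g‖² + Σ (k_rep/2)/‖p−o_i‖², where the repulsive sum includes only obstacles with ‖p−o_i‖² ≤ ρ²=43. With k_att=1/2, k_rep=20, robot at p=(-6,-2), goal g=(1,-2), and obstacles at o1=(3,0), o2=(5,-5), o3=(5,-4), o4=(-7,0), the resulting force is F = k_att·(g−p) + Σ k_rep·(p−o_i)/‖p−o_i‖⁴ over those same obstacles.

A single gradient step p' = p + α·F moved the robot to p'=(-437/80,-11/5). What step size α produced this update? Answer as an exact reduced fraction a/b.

α = 1/8

F_att = 1/2·(g−p) = 1/2·(7,0) = (3.5000,0.0000)
o1: d²=85 > ρ²=43 → inactive
o2: d²=130 > ρ²=43 → inactive
o3: d²=125 > ρ²=43 → inactive
o4: d²=5 ≤ ρ²=43; F_rep = 20·(1,-2)/5² = (0.8000,-1.6000)
F = F_att + ΣF_rep = (4.3000,-1.6000)
Δp = p'−p = (0.5375,-0.2000); α = Δx/Fx = (43/80) / (43/10) = 1/8
check: Δy/Fy = (-1/5) / (-8/5) = 1/8 ✓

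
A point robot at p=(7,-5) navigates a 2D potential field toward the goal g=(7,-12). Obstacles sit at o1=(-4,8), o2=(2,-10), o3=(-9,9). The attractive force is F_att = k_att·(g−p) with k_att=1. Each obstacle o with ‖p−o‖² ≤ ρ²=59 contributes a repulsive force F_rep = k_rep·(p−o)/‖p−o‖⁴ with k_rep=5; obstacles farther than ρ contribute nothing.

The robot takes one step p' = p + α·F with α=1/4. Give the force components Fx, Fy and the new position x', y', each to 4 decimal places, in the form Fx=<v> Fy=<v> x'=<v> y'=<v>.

Fx=0.0100 Fy=-6.9900 x'=7.0025 y'=-6.7475

F_att = 1·(g−p) = 1·(0,-7) = (0.0000,-7.0000)
o1: d²=290 > ρ²=59 → inactive
o2: d²=50 ≤ ρ²=59; F_rep = 5·(5,5)/50² = (0.0100,0.0100)
o3: d²=452 > ρ²=59 → inactive
F = F_att + ΣF_rep = (0.0100,-6.9900)
p' = p + 1/4·F = (7.0025,-6.7475)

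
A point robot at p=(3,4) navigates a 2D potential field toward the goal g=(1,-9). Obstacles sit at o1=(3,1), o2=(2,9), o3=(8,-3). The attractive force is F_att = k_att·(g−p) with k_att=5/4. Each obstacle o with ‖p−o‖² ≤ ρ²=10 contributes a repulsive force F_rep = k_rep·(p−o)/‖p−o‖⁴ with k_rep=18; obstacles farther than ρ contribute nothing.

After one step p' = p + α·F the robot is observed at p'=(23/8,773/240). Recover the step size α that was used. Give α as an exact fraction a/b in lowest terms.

F_att = 5/4·(g−p) = 5/4·(-2,-13) = (-2.5000,-16.2500)
o1: d²=9 ≤ ρ²=10; F_rep = 18·(0,3)/9² = (0.0000,0.6667)
o2: d²=26 > ρ²=10 → inactive
o3: d²=74 > ρ²=10 → inactive
F = F_att + ΣF_rep = (-2.5000,-15.5833)
Δp = p'−p = (-0.1250,-0.7792); α = Δx/Fx = (-1/8) / (-5/2) = 1/20
check: Δy/Fy = (-187/240) / (-187/12) = 1/20 ✓

α = 1/20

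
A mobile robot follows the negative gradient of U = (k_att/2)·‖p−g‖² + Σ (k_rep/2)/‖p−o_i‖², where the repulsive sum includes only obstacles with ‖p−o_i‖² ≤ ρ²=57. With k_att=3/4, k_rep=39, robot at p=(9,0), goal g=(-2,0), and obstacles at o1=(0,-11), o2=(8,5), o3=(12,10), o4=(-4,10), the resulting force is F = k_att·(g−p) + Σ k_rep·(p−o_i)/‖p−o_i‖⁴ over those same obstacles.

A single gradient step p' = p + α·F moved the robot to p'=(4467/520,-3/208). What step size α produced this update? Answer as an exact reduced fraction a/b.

α = 1/20

F_att = 3/4·(g−p) = 3/4·(-11,0) = (-8.2500,0.0000)
o1: d²=202 > ρ²=57 → inactive
o2: d²=26 ≤ ρ²=57; F_rep = 39·(1,-5)/26² = (0.0577,-0.2885)
o3: d²=109 > ρ²=57 → inactive
o4: d²=269 > ρ²=57 → inactive
F = F_att + ΣF_rep = (-8.1923,-0.2885)
Δp = p'−p = (-0.4096,-0.0144); α = Δx/Fx = (-213/520) / (-213/26) = 1/20
check: Δy/Fy = (-3/208) / (-15/52) = 1/20 ✓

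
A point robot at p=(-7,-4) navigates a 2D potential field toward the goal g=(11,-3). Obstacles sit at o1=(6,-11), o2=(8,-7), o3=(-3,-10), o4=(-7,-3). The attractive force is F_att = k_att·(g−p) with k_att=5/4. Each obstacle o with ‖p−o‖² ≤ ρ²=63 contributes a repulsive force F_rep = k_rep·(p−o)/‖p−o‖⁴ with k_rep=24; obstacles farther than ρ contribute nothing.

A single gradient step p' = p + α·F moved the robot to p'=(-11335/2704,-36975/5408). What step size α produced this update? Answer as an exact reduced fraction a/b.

F_att = 5/4·(g−p) = 5/4·(18,1) = (22.5000,1.2500)
o1: d²=218 > ρ²=63 → inactive
o2: d²=234 > ρ²=63 → inactive
o3: d²=52 ≤ ρ²=63; F_rep = 24·(-4,6)/52² = (-0.0355,0.0533)
o4: d²=1 ≤ ρ²=63; F_rep = 24·(0,-1)/1² = (0.0000,-24.0000)
F = F_att + ΣF_rep = (22.4645,-22.6967)
Δp = p'−p = (2.8081,-2.8371); α = Δx/Fx = (7593/2704) / (7593/338) = 1/8
check: Δy/Fy = (-15343/5408) / (-15343/676) = 1/8 ✓

α = 1/8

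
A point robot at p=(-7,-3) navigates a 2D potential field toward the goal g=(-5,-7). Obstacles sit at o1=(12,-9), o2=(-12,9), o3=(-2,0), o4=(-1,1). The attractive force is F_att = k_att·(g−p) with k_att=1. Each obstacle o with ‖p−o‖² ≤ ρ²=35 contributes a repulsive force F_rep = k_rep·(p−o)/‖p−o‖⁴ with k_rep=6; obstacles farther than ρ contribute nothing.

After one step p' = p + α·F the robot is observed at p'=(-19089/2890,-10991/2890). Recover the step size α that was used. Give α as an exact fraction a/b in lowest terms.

α = 1/5

F_att = 1·(g−p) = 1·(2,-4) = (2.0000,-4.0000)
o1: d²=397 > ρ²=35 → inactive
o2: d²=169 > ρ²=35 → inactive
o3: d²=34 ≤ ρ²=35; F_rep = 6·(-5,-3)/34² = (-0.0260,-0.0156)
o4: d²=52 > ρ²=35 → inactive
F = F_att + ΣF_rep = (1.9740,-4.0156)
Δp = p'−p = (0.3948,-0.8031); α = Δx/Fx = (1141/2890) / (1141/578) = 1/5
check: Δy/Fy = (-2321/2890) / (-2321/578) = 1/5 ✓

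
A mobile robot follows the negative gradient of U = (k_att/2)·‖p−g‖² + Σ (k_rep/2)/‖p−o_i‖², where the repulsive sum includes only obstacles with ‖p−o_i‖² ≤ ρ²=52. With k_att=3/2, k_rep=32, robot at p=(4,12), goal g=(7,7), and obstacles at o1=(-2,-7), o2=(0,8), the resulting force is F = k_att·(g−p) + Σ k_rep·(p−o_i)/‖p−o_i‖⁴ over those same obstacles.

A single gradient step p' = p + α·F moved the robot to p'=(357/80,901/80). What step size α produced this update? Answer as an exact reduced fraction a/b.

F_att = 3/2·(g−p) = 3/2·(3,-5) = (4.5000,-7.5000)
o1: d²=397 > ρ²=52 → inactive
o2: d²=32 ≤ ρ²=52; F_rep = 32·(4,4)/32² = (0.1250,0.1250)
F = F_att + ΣF_rep = (4.6250,-7.3750)
Δp = p'−p = (0.4625,-0.7375); α = Δx/Fx = (37/80) / (37/8) = 1/10
check: Δy/Fy = (-59/80) / (-59/8) = 1/10 ✓

α = 1/10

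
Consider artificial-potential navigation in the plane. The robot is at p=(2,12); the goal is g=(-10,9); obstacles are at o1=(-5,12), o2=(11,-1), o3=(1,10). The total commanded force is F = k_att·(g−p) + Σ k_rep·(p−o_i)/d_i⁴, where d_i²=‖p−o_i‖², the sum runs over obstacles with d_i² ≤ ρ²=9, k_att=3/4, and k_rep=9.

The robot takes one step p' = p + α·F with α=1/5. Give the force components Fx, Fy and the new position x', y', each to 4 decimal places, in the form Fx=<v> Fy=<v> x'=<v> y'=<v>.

Fx=-8.6400 Fy=-1.5300 x'=0.2720 y'=11.6940

F_att = 3/4·(g−p) = 3/4·(-12,-3) = (-9.0000,-2.2500)
o1: d²=49 > ρ²=9 → inactive
o2: d²=250 > ρ²=9 → inactive
o3: d²=5 ≤ ρ²=9; F_rep = 9·(1,2)/5² = (0.3600,0.7200)
F = F_att + ΣF_rep = (-8.6400,-1.5300)
p' = p + 1/5·F = (0.2720,11.6940)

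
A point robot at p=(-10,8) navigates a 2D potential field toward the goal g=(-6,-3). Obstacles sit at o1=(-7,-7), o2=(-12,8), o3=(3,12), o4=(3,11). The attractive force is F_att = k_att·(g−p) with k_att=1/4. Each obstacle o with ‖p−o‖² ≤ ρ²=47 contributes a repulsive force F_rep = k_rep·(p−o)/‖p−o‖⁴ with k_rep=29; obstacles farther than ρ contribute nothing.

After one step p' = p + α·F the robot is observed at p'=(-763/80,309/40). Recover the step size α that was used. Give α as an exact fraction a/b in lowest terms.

F_att = 1/4·(g−p) = 1/4·(4,-11) = (1.0000,-2.7500)
o1: d²=234 > ρ²=47 → inactive
o2: d²=4 ≤ ρ²=47; F_rep = 29·(2,0)/4² = (3.6250,0.0000)
o3: d²=185 > ρ²=47 → inactive
o4: d²=178 > ρ²=47 → inactive
F = F_att + ΣF_rep = (4.6250,-2.7500)
Δp = p'−p = (0.4625,-0.2750); α = Δx/Fx = (37/80) / (37/8) = 1/10
check: Δy/Fy = (-11/40) / (-11/4) = 1/10 ✓

α = 1/10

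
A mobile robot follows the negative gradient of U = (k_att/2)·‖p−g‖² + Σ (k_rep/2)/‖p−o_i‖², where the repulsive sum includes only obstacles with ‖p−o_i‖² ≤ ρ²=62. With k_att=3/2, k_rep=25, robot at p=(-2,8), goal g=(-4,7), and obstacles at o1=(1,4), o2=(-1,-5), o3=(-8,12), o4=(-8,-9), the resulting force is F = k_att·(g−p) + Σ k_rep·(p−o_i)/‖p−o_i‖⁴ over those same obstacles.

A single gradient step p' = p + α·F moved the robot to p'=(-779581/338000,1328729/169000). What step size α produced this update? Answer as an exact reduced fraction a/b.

α = 1/10

F_att = 3/2·(g−p) = 3/2·(-2,-1) = (-3.0000,-1.5000)
o1: d²=25 ≤ ρ²=62; F_rep = 25·(-3,4)/25² = (-0.1200,0.1600)
o2: d²=170 > ρ²=62 → inactive
o3: d²=52 ≤ ρ²=62; F_rep = 25·(6,-4)/52² = (0.0555,-0.0370)
o4: d²=325 > ρ²=62 → inactive
F = F_att + ΣF_rep = (-3.0645,-1.3770)
Δp = p'−p = (-0.3065,-0.1377); α = Δx/Fx = (-103581/338000) / (-103581/33800) = 1/10
check: Δy/Fy = (-23271/169000) / (-23271/16900) = 1/10 ✓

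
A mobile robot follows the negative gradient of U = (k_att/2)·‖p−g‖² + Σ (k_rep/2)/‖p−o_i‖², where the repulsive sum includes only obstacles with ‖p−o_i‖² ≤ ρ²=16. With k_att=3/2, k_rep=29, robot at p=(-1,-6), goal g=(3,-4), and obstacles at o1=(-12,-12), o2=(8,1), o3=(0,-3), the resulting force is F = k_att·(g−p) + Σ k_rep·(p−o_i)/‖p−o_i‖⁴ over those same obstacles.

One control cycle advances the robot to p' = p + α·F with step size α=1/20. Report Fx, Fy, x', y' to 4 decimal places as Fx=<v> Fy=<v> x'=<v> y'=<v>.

F_att = 3/2·(g−p) = 3/2·(4,2) = (6.0000,3.0000)
o1: d²=157 > ρ²=16 → inactive
o2: d²=130 > ρ²=16 → inactive
o3: d²=10 ≤ ρ²=16; F_rep = 29·(-1,-3)/10² = (-0.2900,-0.8700)
F = F_att + ΣF_rep = (5.7100,2.1300)
p' = p + 1/20·F = (-0.7145,-5.8935)

Fx=5.7100 Fy=2.1300 x'=-0.7145 y'=-5.8935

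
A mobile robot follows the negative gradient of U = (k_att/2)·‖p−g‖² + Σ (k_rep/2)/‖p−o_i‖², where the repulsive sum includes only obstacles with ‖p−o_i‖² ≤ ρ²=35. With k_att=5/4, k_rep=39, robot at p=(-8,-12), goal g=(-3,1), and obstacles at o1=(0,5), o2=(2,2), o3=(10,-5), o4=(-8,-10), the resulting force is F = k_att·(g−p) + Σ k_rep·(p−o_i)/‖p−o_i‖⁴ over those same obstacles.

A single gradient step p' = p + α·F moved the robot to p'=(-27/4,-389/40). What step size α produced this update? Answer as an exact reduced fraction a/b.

α = 1/5

F_att = 5/4·(g−p) = 5/4·(5,13) = (6.2500,16.2500)
o1: d²=353 > ρ²=35 → inactive
o2: d²=296 > ρ²=35 → inactive
o3: d²=373 > ρ²=35 → inactive
o4: d²=4 ≤ ρ²=35; F_rep = 39·(0,-2)/4² = (0.0000,-4.8750)
F = F_att + ΣF_rep = (6.2500,11.3750)
Δp = p'−p = (1.2500,2.2750); α = Δx/Fx = (5/4) / (25/4) = 1/5
check: Δy/Fy = (91/40) / (91/8) = 1/5 ✓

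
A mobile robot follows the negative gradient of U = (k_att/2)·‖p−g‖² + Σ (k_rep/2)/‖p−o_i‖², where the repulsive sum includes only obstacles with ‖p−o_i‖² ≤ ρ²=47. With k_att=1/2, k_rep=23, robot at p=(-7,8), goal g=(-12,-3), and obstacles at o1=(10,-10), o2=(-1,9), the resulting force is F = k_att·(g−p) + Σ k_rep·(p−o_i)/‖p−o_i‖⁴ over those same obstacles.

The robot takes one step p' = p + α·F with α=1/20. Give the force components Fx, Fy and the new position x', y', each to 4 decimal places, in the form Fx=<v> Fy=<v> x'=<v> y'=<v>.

F_att = 1/2·(g−p) = 1/2·(-5,-11) = (-2.5000,-5.5000)
o1: d²=613 > ρ²=47 → inactive
o2: d²=37 ≤ ρ²=47; F_rep = 23·(-6,-1)/37² = (-0.1008,-0.0168)
F = F_att + ΣF_rep = (-2.6008,-5.5168)
p' = p + 1/20·F = (-7.1300,7.7242)

Fx=-2.6008 Fy=-5.5168 x'=-7.1300 y'=7.7242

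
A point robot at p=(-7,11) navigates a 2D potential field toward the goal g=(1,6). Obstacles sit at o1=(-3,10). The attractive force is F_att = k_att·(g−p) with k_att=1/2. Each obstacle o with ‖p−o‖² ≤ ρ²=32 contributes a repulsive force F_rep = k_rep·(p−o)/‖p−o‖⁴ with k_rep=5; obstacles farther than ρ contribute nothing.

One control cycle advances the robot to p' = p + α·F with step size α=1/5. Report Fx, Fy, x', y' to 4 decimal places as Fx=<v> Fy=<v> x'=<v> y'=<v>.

F_att = 1/2·(g−p) = 1/2·(8,-5) = (4.0000,-2.5000)
o1: d²=17 ≤ ρ²=32; F_rep = 5·(-4,1)/17² = (-0.0692,0.0173)
F = F_att + ΣF_rep = (3.9308,-2.4827)
p' = p + 1/5·F = (-6.2138,10.5035)

Fx=3.9308 Fy=-2.4827 x'=-6.2138 y'=10.5035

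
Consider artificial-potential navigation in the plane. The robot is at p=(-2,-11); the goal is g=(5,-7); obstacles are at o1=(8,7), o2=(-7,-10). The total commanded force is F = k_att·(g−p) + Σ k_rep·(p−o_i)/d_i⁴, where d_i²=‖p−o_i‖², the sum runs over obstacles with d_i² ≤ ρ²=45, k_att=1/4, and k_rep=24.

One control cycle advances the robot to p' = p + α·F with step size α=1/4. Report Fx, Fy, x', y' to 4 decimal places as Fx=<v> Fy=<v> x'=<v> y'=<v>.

Fx=1.9275 Fy=0.9645 x'=-1.5181 y'=-10.7589

F_att = 1/4·(g−p) = 1/4·(7,4) = (1.7500,1.0000)
o1: d²=424 > ρ²=45 → inactive
o2: d²=26 ≤ ρ²=45; F_rep = 24·(5,-1)/26² = (0.1775,-0.0355)
F = F_att + ΣF_rep = (1.9275,0.9645)
p' = p + 1/4·F = (-1.5181,-10.7589)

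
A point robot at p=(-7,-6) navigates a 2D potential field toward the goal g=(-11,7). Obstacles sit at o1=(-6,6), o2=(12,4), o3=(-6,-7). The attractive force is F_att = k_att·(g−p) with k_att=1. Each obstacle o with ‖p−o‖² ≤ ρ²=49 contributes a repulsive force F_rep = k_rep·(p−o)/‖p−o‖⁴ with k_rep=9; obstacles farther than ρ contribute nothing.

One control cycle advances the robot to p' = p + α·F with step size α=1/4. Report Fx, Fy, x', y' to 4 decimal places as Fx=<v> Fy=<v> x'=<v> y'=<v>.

F_att = 1·(g−p) = 1·(-4,13) = (-4.0000,13.0000)
o1: d²=145 > ρ²=49 → inactive
o2: d²=461 > ρ²=49 → inactive
o3: d²=2 ≤ ρ²=49; F_rep = 9·(-1,1)/2² = (-2.2500,2.2500)
F = F_att + ΣF_rep = (-6.2500,15.2500)
p' = p + 1/4·F = (-8.5625,-2.1875)

Fx=-6.2500 Fy=15.2500 x'=-8.5625 y'=-2.1875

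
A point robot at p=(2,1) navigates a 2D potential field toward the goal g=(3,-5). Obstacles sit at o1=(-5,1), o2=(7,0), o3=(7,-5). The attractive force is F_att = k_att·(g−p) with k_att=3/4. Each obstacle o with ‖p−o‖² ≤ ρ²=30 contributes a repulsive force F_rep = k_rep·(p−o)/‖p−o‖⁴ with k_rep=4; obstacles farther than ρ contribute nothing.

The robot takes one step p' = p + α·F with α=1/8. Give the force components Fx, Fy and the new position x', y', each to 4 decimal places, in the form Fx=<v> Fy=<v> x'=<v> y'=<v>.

F_att = 3/4·(g−p) = 3/4·(1,-6) = (0.7500,-4.5000)
o1: d²=49 > ρ²=30 → inactive
o2: d²=26 ≤ ρ²=30; F_rep = 4·(-5,1)/26² = (-0.0296,0.0059)
o3: d²=61 > ρ²=30 → inactive
F = F_att + ΣF_rep = (0.7204,-4.4941)
p' = p + 1/8·F = (2.0901,0.4382)

Fx=0.7204 Fy=-4.4941 x'=2.0901 y'=0.4382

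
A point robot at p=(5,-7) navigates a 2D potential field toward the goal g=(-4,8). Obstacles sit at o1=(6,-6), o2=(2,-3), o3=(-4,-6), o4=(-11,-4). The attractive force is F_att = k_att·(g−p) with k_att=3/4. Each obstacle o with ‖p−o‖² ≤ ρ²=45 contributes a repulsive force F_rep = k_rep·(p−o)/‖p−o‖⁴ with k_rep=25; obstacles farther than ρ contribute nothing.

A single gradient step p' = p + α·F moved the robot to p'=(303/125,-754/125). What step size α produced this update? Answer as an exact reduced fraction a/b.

F_att = 3/4·(g−p) = 3/4·(-9,15) = (-6.7500,11.2500)
o1: d²=2 ≤ ρ²=45; F_rep = 25·(-1,-1)/2² = (-6.2500,-6.2500)
o2: d²=25 ≤ ρ²=45; F_rep = 25·(3,-4)/25² = (0.1200,-0.1600)
o3: d²=82 > ρ²=45 → inactive
o4: d²=265 > ρ²=45 → inactive
F = F_att + ΣF_rep = (-12.8800,4.8400)
Δp = p'−p = (-2.5760,0.9680); α = Δx/Fx = (-322/125) / (-322/25) = 1/5
check: Δy/Fy = (121/125) / (121/25) = 1/5 ✓

α = 1/5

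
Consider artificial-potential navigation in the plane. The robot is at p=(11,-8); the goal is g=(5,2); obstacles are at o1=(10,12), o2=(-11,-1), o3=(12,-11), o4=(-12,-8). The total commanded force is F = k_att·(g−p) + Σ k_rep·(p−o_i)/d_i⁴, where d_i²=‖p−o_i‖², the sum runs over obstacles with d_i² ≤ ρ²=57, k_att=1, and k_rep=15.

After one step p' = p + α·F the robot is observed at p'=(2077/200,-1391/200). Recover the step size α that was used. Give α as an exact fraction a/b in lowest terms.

α = 1/10

F_att = 1·(g−p) = 1·(-6,10) = (-6.0000,10.0000)
o1: d²=401 > ρ²=57 → inactive
o2: d²=533 > ρ²=57 → inactive
o3: d²=10 ≤ ρ²=57; F_rep = 15·(-1,3)/10² = (-0.1500,0.4500)
o4: d²=529 > ρ²=57 → inactive
F = F_att + ΣF_rep = (-6.1500,10.4500)
Δp = p'−p = (-0.6150,1.0450); α = Δx/Fx = (-123/200) / (-123/20) = 1/10
check: Δy/Fy = (209/200) / (209/20) = 1/10 ✓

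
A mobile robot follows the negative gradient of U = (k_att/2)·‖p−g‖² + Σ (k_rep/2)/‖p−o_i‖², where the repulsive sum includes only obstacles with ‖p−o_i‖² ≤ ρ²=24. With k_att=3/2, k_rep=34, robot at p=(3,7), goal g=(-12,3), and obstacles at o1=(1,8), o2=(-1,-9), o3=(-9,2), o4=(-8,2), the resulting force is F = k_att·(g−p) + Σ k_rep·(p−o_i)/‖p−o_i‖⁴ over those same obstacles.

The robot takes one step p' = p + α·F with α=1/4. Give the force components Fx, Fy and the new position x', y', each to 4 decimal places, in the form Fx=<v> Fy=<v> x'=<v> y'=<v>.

Fx=-19.7800 Fy=-7.3600 x'=-1.9450 y'=5.1600

F_att = 3/2·(g−p) = 3/2·(-15,-4) = (-22.5000,-6.0000)
o1: d²=5 ≤ ρ²=24; F_rep = 34·(2,-1)/5² = (2.7200,-1.3600)
o2: d²=272 > ρ²=24 → inactive
o3: d²=169 > ρ²=24 → inactive
o4: d²=146 > ρ²=24 → inactive
F = F_att + ΣF_rep = (-19.7800,-7.3600)
p' = p + 1/4·F = (-1.9450,5.1600)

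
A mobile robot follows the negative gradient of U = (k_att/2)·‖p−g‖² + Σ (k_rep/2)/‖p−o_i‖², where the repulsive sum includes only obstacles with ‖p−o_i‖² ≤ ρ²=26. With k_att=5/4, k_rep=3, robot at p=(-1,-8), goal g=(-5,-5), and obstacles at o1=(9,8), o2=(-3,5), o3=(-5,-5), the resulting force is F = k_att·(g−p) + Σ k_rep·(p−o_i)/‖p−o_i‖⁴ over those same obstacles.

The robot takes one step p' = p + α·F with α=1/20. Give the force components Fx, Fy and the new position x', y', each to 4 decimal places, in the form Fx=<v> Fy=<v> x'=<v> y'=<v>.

Fx=-4.9808 Fy=3.7356 x'=-1.2490 y'=-7.8132

F_att = 5/4·(g−p) = 5/4·(-4,3) = (-5.0000,3.7500)
o1: d²=356 > ρ²=26 → inactive
o2: d²=173 > ρ²=26 → inactive
o3: d²=25 ≤ ρ²=26; F_rep = 3·(4,-3)/25² = (0.0192,-0.0144)
F = F_att + ΣF_rep = (-4.9808,3.7356)
p' = p + 1/20·F = (-1.2490,-7.8132)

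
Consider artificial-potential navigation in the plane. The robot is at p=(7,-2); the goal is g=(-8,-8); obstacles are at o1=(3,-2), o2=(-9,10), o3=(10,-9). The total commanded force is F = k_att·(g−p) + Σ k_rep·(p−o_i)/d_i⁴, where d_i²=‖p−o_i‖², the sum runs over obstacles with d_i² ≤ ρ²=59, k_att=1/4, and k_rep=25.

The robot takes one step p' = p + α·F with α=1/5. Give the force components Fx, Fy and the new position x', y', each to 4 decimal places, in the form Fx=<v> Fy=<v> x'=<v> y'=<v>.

Fx=-3.3817 Fy=-1.4480 x'=6.3237 y'=-2.2896

F_att = 1/4·(g−p) = 1/4·(-15,-6) = (-3.7500,-1.5000)
o1: d²=16 ≤ ρ²=59; F_rep = 25·(4,0)/16² = (0.3906,0.0000)
o2: d²=400 > ρ²=59 → inactive
o3: d²=58 ≤ ρ²=59; F_rep = 25·(-3,7)/58² = (-0.0223,0.0520)
F = F_att + ΣF_rep = (-3.3817,-1.4480)
p' = p + 1/5·F = (6.3237,-2.2896)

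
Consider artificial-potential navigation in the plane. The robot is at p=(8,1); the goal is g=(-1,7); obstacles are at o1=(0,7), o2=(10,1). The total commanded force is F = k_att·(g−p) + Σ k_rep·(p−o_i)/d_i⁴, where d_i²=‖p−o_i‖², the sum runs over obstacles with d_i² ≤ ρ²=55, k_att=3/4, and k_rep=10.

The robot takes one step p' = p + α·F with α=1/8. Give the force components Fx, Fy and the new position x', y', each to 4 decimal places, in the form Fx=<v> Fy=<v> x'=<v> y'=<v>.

F_att = 3/4·(g−p) = 3/4·(-9,6) = (-6.7500,4.5000)
o1: d²=100 > ρ²=55 → inactive
o2: d²=4 ≤ ρ²=55; F_rep = 10·(-2,0)/4² = (-1.2500,0.0000)
F = F_att + ΣF_rep = (-8.0000,4.5000)
p' = p + 1/8·F = (7.0000,1.5625)

Fx=-8.0000 Fy=4.5000 x'=7.0000 y'=1.5625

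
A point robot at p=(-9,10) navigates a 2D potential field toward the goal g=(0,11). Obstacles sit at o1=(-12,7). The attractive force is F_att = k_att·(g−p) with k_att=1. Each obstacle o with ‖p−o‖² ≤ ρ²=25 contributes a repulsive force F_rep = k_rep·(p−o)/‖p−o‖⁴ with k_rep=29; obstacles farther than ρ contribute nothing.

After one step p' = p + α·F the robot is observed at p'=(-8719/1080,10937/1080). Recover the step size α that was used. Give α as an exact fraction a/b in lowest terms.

F_att = 1·(g−p) = 1·(9,1) = (9.0000,1.0000)
o1: d²=18 ≤ ρ²=25; F_rep = 29·(3,3)/18² = (0.2685,0.2685)
F = F_att + ΣF_rep = (9.2685,1.2685)
Δp = p'−p = (0.9269,0.1269); α = Δx/Fx = (1001/1080) / (1001/108) = 1/10
check: Δy/Fy = (137/1080) / (137/108) = 1/10 ✓

α = 1/10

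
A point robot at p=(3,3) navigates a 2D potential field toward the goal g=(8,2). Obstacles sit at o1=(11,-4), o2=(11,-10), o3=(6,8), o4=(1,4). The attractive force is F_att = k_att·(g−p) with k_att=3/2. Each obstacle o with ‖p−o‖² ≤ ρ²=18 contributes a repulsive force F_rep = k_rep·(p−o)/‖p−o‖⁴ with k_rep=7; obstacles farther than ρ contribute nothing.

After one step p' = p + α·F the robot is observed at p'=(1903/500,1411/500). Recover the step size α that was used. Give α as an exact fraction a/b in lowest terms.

α = 1/10

F_att = 3/2·(g−p) = 3/2·(5,-1) = (7.5000,-1.5000)
o1: d²=113 > ρ²=18 → inactive
o2: d²=233 > ρ²=18 → inactive
o3: d²=34 > ρ²=18 → inactive
o4: d²=5 ≤ ρ²=18; F_rep = 7·(2,-1)/5² = (0.5600,-0.2800)
F = F_att + ΣF_rep = (8.0600,-1.7800)
Δp = p'−p = (0.8060,-0.1780); α = Δx/Fx = (403/500) / (403/50) = 1/10
check: Δy/Fy = (-89/500) / (-89/50) = 1/10 ✓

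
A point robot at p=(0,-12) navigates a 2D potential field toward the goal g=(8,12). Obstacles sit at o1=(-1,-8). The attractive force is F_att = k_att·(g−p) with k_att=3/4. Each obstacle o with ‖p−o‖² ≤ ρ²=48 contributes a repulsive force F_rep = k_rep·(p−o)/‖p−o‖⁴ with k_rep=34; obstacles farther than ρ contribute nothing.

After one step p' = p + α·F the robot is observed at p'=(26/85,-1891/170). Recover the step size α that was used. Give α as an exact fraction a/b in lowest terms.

α = 1/20

F_att = 3/4·(g−p) = 3/4·(8,24) = (6.0000,18.0000)
o1: d²=17 ≤ ρ²=48; F_rep = 34·(1,-4)/17² = (0.1176,-0.4706)
F = F_att + ΣF_rep = (6.1176,17.5294)
Δp = p'−p = (0.3059,0.8765); α = Δx/Fx = (26/85) / (104/17) = 1/20
check: Δy/Fy = (149/170) / (298/17) = 1/20 ✓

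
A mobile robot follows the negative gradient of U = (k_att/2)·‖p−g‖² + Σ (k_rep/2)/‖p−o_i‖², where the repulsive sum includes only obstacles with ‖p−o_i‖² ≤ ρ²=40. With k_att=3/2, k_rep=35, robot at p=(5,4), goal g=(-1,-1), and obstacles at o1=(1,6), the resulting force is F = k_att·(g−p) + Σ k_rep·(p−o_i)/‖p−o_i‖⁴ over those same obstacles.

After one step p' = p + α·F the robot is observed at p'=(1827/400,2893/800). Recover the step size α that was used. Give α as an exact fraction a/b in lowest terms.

α = 1/20

F_att = 3/2·(g−p) = 3/2·(-6,-5) = (-9.0000,-7.5000)
o1: d²=20 ≤ ρ²=40; F_rep = 35·(4,-2)/20² = (0.3500,-0.1750)
F = F_att + ΣF_rep = (-8.6500,-7.6750)
Δp = p'−p = (-0.4325,-0.3837); α = Δx/Fx = (-173/400) / (-173/20) = 1/20
check: Δy/Fy = (-307/800) / (-307/40) = 1/20 ✓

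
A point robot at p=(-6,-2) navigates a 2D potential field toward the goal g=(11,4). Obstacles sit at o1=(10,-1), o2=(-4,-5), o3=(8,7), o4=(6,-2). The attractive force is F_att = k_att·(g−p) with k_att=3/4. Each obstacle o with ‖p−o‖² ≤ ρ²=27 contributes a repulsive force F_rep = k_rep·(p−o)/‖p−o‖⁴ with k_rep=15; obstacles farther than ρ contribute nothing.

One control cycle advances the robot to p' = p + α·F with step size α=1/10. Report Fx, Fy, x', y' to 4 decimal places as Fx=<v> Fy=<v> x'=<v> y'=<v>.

Fx=12.5725 Fy=4.7663 x'=-4.7428 y'=-1.5234

F_att = 3/4·(g−p) = 3/4·(17,6) = (12.7500,4.5000)
o1: d²=257 > ρ²=27 → inactive
o2: d²=13 ≤ ρ²=27; F_rep = 15·(-2,3)/13² = (-0.1775,0.2663)
o3: d²=277 > ρ²=27 → inactive
o4: d²=144 > ρ²=27 → inactive
F = F_att + ΣF_rep = (12.5725,4.7663)
p' = p + 1/10·F = (-4.7428,-1.5234)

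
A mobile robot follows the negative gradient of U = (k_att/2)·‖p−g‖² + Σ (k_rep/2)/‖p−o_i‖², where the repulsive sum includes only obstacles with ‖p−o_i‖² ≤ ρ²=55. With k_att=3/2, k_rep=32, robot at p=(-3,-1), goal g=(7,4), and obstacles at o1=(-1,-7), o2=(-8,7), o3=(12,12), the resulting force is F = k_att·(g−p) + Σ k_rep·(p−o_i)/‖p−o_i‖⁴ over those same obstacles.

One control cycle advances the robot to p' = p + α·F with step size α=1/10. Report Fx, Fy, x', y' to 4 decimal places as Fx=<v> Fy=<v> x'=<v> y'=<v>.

Fx=14.9600 Fy=7.6200 x'=-1.5040 y'=-0.2380

F_att = 3/2·(g−p) = 3/2·(10,5) = (15.0000,7.5000)
o1: d²=40 ≤ ρ²=55; F_rep = 32·(-2,6)/40² = (-0.0400,0.1200)
o2: d²=89 > ρ²=55 → inactive
o3: d²=394 > ρ²=55 → inactive
F = F_att + ΣF_rep = (14.9600,7.6200)
p' = p + 1/10·F = (-1.5040,-0.2380)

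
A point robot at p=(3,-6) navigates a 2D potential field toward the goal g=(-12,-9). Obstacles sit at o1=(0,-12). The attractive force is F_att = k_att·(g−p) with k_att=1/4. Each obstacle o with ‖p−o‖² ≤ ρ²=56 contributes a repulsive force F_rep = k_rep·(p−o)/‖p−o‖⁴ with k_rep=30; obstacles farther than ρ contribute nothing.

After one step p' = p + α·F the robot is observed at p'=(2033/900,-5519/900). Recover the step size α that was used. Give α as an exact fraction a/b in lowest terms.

F_att = 1/4·(g−p) = 1/4·(-15,-3) = (-3.7500,-0.7500)
o1: d²=45 ≤ ρ²=56; F_rep = 30·(3,6)/45² = (0.0444,0.0889)
F = F_att + ΣF_rep = (-3.7056,-0.6611)
Δp = p'−p = (-0.7411,-0.1322); α = Δx/Fx = (-667/900) / (-667/180) = 1/5
check: Δy/Fy = (-119/900) / (-119/180) = 1/5 ✓

α = 1/5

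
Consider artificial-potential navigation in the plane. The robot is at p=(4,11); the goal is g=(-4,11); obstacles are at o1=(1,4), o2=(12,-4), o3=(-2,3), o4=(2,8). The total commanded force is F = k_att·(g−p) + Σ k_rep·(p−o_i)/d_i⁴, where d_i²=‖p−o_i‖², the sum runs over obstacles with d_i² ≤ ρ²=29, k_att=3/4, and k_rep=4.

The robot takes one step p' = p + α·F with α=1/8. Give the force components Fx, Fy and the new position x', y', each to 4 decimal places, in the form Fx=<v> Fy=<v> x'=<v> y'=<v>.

F_att = 3/4·(g−p) = 3/4·(-8,0) = (-6.0000,0.0000)
o1: d²=58 > ρ²=29 → inactive
o2: d²=289 > ρ²=29 → inactive
o3: d²=100 > ρ²=29 → inactive
o4: d²=13 ≤ ρ²=29; F_rep = 4·(2,3)/13² = (0.0473,0.0710)
F = F_att + ΣF_rep = (-5.9527,0.0710)
p' = p + 1/8·F = (3.2559,11.0089)

Fx=-5.9527 Fy=0.0710 x'=3.2559 y'=11.0089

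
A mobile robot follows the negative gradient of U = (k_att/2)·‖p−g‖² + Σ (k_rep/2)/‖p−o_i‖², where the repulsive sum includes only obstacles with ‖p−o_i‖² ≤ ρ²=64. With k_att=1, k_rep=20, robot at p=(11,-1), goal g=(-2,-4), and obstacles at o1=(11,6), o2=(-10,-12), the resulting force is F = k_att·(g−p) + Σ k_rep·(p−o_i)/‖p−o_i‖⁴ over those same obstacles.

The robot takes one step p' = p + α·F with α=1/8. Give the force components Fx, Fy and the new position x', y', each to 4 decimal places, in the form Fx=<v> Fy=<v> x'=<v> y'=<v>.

F_att = 1·(g−p) = 1·(-13,-3) = (-13.0000,-3.0000)
o1: d²=49 ≤ ρ²=64; F_rep = 20·(0,-7)/49² = (0.0000,-0.0583)
o2: d²=562 > ρ²=64 → inactive
F = F_att + ΣF_rep = (-13.0000,-3.0583)
p' = p + 1/8·F = (9.3750,-1.3823)

Fx=-13.0000 Fy=-3.0583 x'=9.3750 y'=-1.3823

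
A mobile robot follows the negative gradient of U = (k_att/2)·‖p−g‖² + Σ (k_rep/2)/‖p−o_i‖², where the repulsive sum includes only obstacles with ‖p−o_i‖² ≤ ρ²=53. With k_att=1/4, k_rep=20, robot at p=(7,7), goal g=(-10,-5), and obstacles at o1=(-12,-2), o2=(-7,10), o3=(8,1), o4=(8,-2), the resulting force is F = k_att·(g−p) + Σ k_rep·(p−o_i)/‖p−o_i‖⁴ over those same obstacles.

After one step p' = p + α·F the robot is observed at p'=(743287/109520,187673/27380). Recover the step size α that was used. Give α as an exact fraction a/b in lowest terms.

F_att = 1/4·(g−p) = 1/4·(-17,-12) = (-4.2500,-3.0000)
o1: d²=442 > ρ²=53 → inactive
o2: d²=205 > ρ²=53 → inactive
o3: d²=37 ≤ ρ²=53; F_rep = 20·(-1,6)/37² = (-0.0146,0.0877)
o4: d²=82 > ρ²=53 → inactive
F = F_att + ΣF_rep = (-4.2646,-2.9123)
Δp = p'−p = (-0.2132,-0.1456); α = Δx/Fx = (-23353/109520) / (-23353/5476) = 1/20
check: Δy/Fy = (-3987/27380) / (-3987/1369) = 1/20 ✓

α = 1/20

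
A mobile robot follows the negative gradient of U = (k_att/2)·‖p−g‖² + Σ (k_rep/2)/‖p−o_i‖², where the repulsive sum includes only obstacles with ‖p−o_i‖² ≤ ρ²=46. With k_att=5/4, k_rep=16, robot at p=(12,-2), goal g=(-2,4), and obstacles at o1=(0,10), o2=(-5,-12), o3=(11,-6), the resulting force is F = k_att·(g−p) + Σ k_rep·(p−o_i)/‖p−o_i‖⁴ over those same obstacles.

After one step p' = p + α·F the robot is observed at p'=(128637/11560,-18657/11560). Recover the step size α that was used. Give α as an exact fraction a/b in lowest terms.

F_att = 5/4·(g−p) = 5/4·(-14,6) = (-17.5000,7.5000)
o1: d²=288 > ρ²=46 → inactive
o2: d²=389 > ρ²=46 → inactive
o3: d²=17 ≤ ρ²=46; F_rep = 16·(1,4)/17² = (0.0554,0.2215)
F = F_att + ΣF_rep = (-17.4446,7.7215)
Δp = p'−p = (-0.8722,0.3861); α = Δx/Fx = (-10083/11560) / (-10083/578) = 1/20
check: Δy/Fy = (4463/11560) / (4463/578) = 1/20 ✓

α = 1/20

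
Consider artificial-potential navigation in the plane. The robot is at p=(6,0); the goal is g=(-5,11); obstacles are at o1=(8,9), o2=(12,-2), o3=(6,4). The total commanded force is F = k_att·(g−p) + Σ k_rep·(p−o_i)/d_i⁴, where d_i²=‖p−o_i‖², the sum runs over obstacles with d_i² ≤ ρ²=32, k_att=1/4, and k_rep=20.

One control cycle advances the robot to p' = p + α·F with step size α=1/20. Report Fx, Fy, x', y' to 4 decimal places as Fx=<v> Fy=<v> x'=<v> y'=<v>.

F_att = 1/4·(g−p) = 1/4·(-11,11) = (-2.7500,2.7500)
o1: d²=85 > ρ²=32 → inactive
o2: d²=40 > ρ²=32 → inactive
o3: d²=16 ≤ ρ²=32; F_rep = 20·(0,-4)/16² = (0.0000,-0.3125)
F = F_att + ΣF_rep = (-2.7500,2.4375)
p' = p + 1/20·F = (5.8625,0.1219)

Fx=-2.7500 Fy=2.4375 x'=5.8625 y'=0.1219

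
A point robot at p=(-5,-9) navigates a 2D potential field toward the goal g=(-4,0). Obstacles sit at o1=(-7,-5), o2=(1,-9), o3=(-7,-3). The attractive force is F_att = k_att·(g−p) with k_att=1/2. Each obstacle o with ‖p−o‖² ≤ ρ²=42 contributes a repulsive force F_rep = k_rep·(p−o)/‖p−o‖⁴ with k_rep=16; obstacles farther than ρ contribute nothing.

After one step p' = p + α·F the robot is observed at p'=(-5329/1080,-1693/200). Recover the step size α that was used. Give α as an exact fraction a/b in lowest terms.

F_att = 1/2·(g−p) = 1/2·(1,9) = (0.5000,4.5000)
o1: d²=20 ≤ ρ²=42; F_rep = 16·(2,-4)/20² = (0.0800,-0.1600)
o2: d²=36 ≤ ρ²=42; F_rep = 16·(-6,0)/36² = (-0.0741,0.0000)
o3: d²=40 ≤ ρ²=42; F_rep = 16·(2,-6)/40² = (0.0200,-0.0600)
F = F_att + ΣF_rep = (0.5259,4.2800)
Δp = p'−p = (0.0657,0.5350); α = Δx/Fx = (71/1080) / (71/135) = 1/8
check: Δy/Fy = (107/200) / (107/25) = 1/8 ✓

α = 1/8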